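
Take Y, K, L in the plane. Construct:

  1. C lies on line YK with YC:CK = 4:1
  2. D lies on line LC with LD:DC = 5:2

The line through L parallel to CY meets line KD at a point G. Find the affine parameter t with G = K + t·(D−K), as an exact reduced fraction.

Work in coordinates with Y = (0, 0), K = (1, 0), L = (0, 1).
1. C lies on line YK with YC:CK = 4:1 ⇒ C = (4/5, 0)
2. D lies on line LC with LD:DC = 5:2 ⇒ D = (4/7, 2/7)
through L parallel to CY: direction (-4/5, 0); meets KD at G = (-1/2, 1)
G = K + t·(D−K) with t = 7/2

t = 7/2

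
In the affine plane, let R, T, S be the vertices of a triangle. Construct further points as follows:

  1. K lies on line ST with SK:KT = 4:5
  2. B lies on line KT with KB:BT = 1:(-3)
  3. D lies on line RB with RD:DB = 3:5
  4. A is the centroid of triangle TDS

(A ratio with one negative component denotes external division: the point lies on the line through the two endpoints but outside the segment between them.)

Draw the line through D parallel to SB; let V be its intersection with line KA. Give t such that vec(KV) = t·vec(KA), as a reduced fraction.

Work in coordinates with R = (0, 0), T = (1, 0), S = (0, 1).
1. K lies on line ST with SK:KT = 4:5 ⇒ K = (4/9, 5/9)
2. B lies on line KT with KB:BT = 1:(-3) ⇒ B = (1/6, 5/6)
3. D lies on line RB with RD:DB = 3:5 ⇒ D = (1/16, 5/16)
4. A is the centroid of triangle TDS ⇒ A = (17/48, 7/16)
through D parallel to SB: direction (1/6, -1/6); meets KA at V = (25/144, 29/144)
V = K + t·(A−K) with t = 3

t = 3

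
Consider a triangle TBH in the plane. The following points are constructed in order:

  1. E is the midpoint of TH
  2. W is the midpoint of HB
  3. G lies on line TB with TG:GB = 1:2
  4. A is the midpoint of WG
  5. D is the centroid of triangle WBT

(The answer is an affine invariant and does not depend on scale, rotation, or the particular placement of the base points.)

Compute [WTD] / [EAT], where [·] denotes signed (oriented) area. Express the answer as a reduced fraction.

Choose coordinates T = (0, 0), B = (1, 0), H = (0, 1).
1. E is the midpoint of TH ⇒ E = (0, 1/2)
2. W is the midpoint of HB ⇒ W = (1/2, 1/2)
3. G lies on line TB with TG:GB = 1:2 ⇒ G = (1/3, 0)
4. A is the midpoint of WG ⇒ A = (5/12, 1/4)
5. D is the centroid of triangle WBT ⇒ D = (1/2, 1/6)
2·[WTD] = 1/6, 2·[EAT] = -5/24
[WTD]:[EAT] = 1/6:-5/24 = -4/5

[WTD]:[EAT] = -4/5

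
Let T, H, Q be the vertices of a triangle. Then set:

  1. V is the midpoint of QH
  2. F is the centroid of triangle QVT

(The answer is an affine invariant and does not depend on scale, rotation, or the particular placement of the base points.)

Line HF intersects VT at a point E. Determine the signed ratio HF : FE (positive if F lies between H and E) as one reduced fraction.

HF:FE = -4

Assign T = (0, 0), H = (1, 0), Q = (0, 1) — the answer is frame-independent, so this choice is without loss of generality.
1. V is the midpoint of QH ⇒ V = (1/2, 1/2)
2. F is the centroid of triangle QVT ⇒ F = (1/6, 1/2)
line HF meets VT at E = (3/8, 3/8)
F = H + t·(E−H) with t = 4/3, so HF:FE = 4/3:-1/3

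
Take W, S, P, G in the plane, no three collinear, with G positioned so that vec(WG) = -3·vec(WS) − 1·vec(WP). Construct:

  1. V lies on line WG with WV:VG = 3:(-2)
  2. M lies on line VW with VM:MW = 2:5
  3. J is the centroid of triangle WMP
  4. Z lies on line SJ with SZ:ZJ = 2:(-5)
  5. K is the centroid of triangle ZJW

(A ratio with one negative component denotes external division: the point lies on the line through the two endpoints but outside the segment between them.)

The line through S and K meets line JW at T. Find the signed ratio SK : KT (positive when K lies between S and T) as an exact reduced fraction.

SK:KT = 4/5

Work in coordinates with W = (0, 0), S = (1, 0), P = (0, 1), G = (-3, -1).
1. V lies on line WG with WV:VG = 3:(-2) ⇒ V = (-9, -3)
2. M lies on line VW with VM:MW = 2:5 ⇒ M = (-45/7, -15/7)
3. J is the centroid of triangle WMP ⇒ J = (-15/7, -8/21)
4. Z lies on line SJ with SZ:ZJ = 2:(-5) ⇒ Z = (65/21, 16/63)
5. K is the centroid of triangle ZJW ⇒ K = (20/63, -8/189)
line SK meets JW at T = (-15/28, -2/21)
K = S + t·(T−S) with t = 4/9, so SK:KT = 4/9:5/9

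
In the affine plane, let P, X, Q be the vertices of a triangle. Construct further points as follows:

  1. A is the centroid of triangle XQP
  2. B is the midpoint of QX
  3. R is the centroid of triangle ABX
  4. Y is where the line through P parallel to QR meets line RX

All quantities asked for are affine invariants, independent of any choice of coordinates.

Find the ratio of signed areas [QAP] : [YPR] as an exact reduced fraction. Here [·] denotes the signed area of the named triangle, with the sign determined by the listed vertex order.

[QAP]:[YPR] = -12/55

Assign P = (0, 0), X = (1, 0), Q = (0, 1) — the answer is frame-independent, so this choice is without loss of generality.
1. A is the centroid of triangle XQP ⇒ A = (1/3, 1/3)
2. B is the midpoint of QX ⇒ B = (1/2, 1/2)
3. R is the centroid of triangle ABX ⇒ R = (11/18, 5/18)
4. Y is where the line through P parallel to QR meets line RX ⇒ Y = (-55/36, 65/36)
2·[QAP] = -1/3, 2·[YPR] = 55/36
[QAP]:[YPR] = -1/3:55/36 = -12/55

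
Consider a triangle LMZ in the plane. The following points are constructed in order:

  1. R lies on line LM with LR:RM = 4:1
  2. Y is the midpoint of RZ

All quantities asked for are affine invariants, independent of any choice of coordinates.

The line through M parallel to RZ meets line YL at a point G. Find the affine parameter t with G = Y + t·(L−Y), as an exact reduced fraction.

t = -1/4

Assign L = (0, 0), M = (1, 0), Z = (0, 1) — the answer is frame-independent, so this choice is without loss of generality.
1. R lies on line LM with LR:RM = 4:1 ⇒ R = (4/5, 0)
2. Y is the midpoint of RZ ⇒ Y = (2/5, 1/2)
through M parallel to RZ: direction (-4/5, 1); meets YL at G = (1/2, 5/8)
G = Y + t·(L−Y) with t = -1/4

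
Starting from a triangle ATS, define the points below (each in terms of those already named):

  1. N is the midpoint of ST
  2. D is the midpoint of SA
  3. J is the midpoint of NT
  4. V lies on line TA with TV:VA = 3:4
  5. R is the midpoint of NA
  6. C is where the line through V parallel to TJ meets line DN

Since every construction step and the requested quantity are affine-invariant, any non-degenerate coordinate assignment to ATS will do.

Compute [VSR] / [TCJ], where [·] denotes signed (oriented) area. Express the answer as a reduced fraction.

Set A = (0, 0), T = (1, 0), S = (0, 1); any affine frame gives the same invariant.
1. N is the midpoint of ST ⇒ N = (1/2, 1/2)
2. D is the midpoint of SA ⇒ D = (0, 1/2)
3. J is the midpoint of NT ⇒ J = (3/4, 1/4)
4. V lies on line TA with TV:VA = 3:4 ⇒ V = (4/7, 0)
5. R is the midpoint of NA ⇒ R = (1/4, 1/4)
6. C is where the line through V parallel to TJ meets line DN ⇒ C = (1/14, 1/2)
2·[VSR] = 5/28, 2·[TCJ] = -3/28
[VSR]:[TCJ] = 5/28:-3/28 = -5/3

[VSR]:[TCJ] = -5/3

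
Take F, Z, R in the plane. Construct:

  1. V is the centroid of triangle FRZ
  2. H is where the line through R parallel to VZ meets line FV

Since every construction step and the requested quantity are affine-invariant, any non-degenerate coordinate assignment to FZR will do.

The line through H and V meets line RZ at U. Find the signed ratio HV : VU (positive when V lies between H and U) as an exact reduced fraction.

HV:VU = -2

Work in coordinates with F = (0, 0), Z = (1, 0), R = (0, 1).
1. V is the centroid of triangle FRZ ⇒ V = (1/3, 1/3)
2. H is where the line through R parallel to VZ meets line FV ⇒ H = (2/3, 2/3)
line HV meets RZ at U = (1/2, 1/2)
V = H + t·(U−H) with t = 2, so HV:VU = 2:-1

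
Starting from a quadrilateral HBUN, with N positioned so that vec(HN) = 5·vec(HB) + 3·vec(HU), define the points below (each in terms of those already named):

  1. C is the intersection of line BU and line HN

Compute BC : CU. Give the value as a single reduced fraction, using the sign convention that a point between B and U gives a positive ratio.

Assign H = (0, 0), B = (1, 0), U = (0, 1), N = (5, 3) — the answer is frame-independent, so this choice is without loss of generality.
1. C is the intersection of line BU and line HN ⇒ C = (5/8, 3/8)
C = B + t·(U−B) with t = 3/8, so BC:CU = t:(1−t) = 3/8:5/8

BC:CU = 3/5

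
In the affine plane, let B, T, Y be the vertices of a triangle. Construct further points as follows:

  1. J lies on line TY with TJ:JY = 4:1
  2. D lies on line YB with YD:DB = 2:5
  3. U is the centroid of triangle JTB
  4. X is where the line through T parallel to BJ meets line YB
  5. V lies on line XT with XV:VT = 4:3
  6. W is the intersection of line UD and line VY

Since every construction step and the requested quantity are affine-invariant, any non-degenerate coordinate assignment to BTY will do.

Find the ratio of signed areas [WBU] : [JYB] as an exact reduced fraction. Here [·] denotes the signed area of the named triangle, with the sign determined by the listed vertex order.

Assign B = (0, 0), T = (1, 0), Y = (0, 1) — the answer is frame-independent, so this choice is without loss of generality.
1. J lies on line TY with TJ:JY = 4:1 ⇒ J = (1/5, 4/5)
2. D lies on line YB with YD:DB = 2:5 ⇒ D = (0, 5/7)
3. U is the centroid of triangle JTB ⇒ U = (2/5, 4/15)
4. X is where the line through T parallel to BJ meets line YB ⇒ X = (0, -4)
5. V lies on line XT with XV:VT = 4:3 ⇒ V = (4/7, -12/7)
6. W is the intersection of line UD and line VY ⇒ W = (24/305, 191/305)
2·[WBU] = 14/61, 2·[JYB] = 1/5
[WBU]:[JYB] = 14/61:1/5 = 70/61

[WBU]:[JYB] = 70/61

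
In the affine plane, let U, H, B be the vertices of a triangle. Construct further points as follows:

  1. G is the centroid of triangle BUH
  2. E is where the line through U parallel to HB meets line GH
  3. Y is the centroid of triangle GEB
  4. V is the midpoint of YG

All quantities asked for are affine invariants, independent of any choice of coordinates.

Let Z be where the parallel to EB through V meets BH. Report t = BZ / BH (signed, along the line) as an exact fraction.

t = 4/9

Work in coordinates with U = (0, 0), H = (1, 0), B = (0, 1).
1. G is the centroid of triangle BUH ⇒ G = (1/3, 1/3)
2. E is where the line through U parallel to HB meets line GH ⇒ E = (-1, 1)
3. Y is the centroid of triangle GEB ⇒ Y = (-2/9, 7/9)
4. V is the midpoint of YG ⇒ V = (1/18, 5/9)
through V parallel to EB: direction (1, 0); meets BH at Z = (4/9, 5/9)
Z = B + t·(H−B) with t = 4/9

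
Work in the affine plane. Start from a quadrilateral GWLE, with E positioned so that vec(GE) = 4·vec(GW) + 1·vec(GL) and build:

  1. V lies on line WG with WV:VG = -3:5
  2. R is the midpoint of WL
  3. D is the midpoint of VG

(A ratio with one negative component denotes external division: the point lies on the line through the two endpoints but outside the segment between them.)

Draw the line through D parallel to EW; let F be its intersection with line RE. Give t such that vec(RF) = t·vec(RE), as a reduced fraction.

t = 9/8

Set G = (0, 0), W = (1, 0), L = (0, 1), E = (4, 1); any affine frame gives the same invariant.
1. V lies on line WG with WV:VG = -3:5 ⇒ V = (5/2, 0)
2. R is the midpoint of WL ⇒ R = (1/2, 1/2)
3. D is the midpoint of VG ⇒ D = (5/4, 0)
through D parallel to EW: direction (-3, -1); meets RE at F = (71/16, 17/16)
F = R + t·(E−R) with t = 9/8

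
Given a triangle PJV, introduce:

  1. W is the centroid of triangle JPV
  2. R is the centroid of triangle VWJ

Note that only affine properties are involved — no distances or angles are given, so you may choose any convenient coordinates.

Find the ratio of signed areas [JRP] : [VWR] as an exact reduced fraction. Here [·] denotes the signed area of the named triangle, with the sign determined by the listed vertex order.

[JRP]:[VWR] = 4

Set P = (0, 0), J = (1, 0), V = (0, 1); any affine frame gives the same invariant.
1. W is the centroid of triangle JPV ⇒ W = (1/3, 1/3)
2. R is the centroid of triangle VWJ ⇒ R = (4/9, 4/9)
2·[JRP] = 4/9, 2·[VWR] = 1/9
[JRP]:[VWR] = 4/9:1/9 = 4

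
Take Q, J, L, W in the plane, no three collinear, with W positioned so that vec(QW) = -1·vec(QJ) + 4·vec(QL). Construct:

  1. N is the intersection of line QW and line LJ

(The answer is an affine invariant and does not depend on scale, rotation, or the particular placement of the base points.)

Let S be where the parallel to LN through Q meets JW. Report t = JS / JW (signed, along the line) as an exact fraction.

t = -1/2

Assign Q = (0, 0), J = (1, 0), L = (0, 1), W = (-1, 4) — the answer is frame-independent, so this choice is without loss of generality.
1. N is the intersection of line QW and line LJ ⇒ N = (-1/3, 4/3)
through Q parallel to LN: direction (-1/3, 1/3); meets JW at S = (2, -2)
S = J + t·(W−J) with t = -1/2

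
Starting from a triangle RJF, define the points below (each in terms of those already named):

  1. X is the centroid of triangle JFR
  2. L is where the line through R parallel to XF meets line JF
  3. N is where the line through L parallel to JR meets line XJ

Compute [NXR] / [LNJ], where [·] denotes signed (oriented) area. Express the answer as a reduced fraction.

[NXR]:[LNJ] = -5/12

Work in coordinates with R = (0, 0), J = (1, 0), F = (0, 1).
1. X is the centroid of triangle JFR ⇒ X = (1/3, 1/3)
2. L is where the line through R parallel to XF meets line JF ⇒ L = (-1, 2)
3. N is where the line through L parallel to JR meets line XJ ⇒ N = (-3, 2)
2·[NXR] = -5/3, 2·[LNJ] = 4
[NXR]:[LNJ] = -5/3:4 = -5/12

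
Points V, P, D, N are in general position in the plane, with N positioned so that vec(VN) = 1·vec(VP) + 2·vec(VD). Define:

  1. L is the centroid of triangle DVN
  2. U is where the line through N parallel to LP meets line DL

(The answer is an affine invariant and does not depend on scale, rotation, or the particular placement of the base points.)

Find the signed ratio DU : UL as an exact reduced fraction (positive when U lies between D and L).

Work in coordinates with V = (0, 0), P = (1, 0), D = (0, 1), N = (1, 2).
1. L is the centroid of triangle DVN ⇒ L = (1/3, 1)
2. U is where the line through N parallel to LP meets line DL ⇒ U = (5/3, 1)
U = D + t·(L−D) with t = 5, so DU:UL = t:(1−t) = 5:-4

DU:UL = -5/4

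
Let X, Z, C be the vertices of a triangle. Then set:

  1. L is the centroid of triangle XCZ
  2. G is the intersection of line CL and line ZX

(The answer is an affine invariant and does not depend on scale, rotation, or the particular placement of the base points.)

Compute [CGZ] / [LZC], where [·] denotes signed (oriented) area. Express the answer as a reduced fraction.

Work in coordinates with X = (0, 0), Z = (1, 0), C = (0, 1).
1. L is the centroid of triangle XCZ ⇒ L = (1/3, 1/3)
2. G is the intersection of line CL and line ZX ⇒ G = (1/2, 0)
2·[CGZ] = 1/2, 2·[LZC] = 1/3
[CGZ]:[LZC] = 1/2:1/3 = 3/2

[CGZ]:[LZC] = 3/2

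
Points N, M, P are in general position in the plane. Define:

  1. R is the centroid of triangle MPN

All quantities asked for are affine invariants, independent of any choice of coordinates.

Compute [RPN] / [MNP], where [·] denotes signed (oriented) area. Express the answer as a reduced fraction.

[RPN]:[MNP] = -1/3

Assign N = (0, 0), M = (1, 0), P = (0, 1) — the answer is frame-independent, so this choice is without loss of generality.
1. R is the centroid of triangle MPN ⇒ R = (1/3, 1/3)
2·[RPN] = 1/3, 2·[MNP] = -1
[RPN]:[MNP] = 1/3:-1 = -1/3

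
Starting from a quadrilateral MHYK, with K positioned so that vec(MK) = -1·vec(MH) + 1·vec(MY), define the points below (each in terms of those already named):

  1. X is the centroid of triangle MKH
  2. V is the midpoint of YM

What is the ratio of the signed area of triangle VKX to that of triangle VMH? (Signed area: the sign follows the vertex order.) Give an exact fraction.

[VKX]:[VMH] = 1/3

Set M = (0, 0), H = (1, 0), Y = (0, 1), K = (-1, 1); any affine frame gives the same invariant.
1. X is the centroid of triangle MKH ⇒ X = (0, 1/3)
2. V is the midpoint of YM ⇒ V = (0, 1/2)
2·[VKX] = 1/6, 2·[VMH] = 1/2
[VKX]:[VMH] = 1/6:1/2 = 1/3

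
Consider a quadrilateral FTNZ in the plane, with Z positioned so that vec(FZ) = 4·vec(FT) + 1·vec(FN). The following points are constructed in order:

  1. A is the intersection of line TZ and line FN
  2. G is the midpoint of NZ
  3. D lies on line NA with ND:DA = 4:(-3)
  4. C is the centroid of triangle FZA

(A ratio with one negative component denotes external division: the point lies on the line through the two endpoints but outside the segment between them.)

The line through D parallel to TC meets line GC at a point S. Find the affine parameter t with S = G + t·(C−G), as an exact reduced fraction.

Work in coordinates with F = (0, 0), T = (1, 0), N = (0, 1), Z = (4, 1).
1. A is the intersection of line TZ and line FN ⇒ A = (0, -1/3)
2. G is the midpoint of NZ ⇒ G = (2, 1)
3. D lies on line NA with ND:DA = 4:(-3) ⇒ D = (0, -13/3)
4. C is the centroid of triangle FZA ⇒ C = (4/3, 2/9)
through D parallel to TC: direction (1/3, 2/9); meets GC at S = (-6, -25/3)
S = G + t·(C−G) with t = 12

t = 12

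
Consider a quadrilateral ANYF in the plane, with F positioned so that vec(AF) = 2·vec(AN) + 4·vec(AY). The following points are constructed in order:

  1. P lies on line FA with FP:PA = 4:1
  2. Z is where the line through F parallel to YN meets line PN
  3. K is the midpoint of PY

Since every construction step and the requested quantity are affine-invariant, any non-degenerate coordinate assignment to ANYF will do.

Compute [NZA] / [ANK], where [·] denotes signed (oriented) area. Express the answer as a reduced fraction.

Set A = (0, 0), N = (1, 0), Y = (0, 1), F = (2, 4); any affine frame gives the same invariant.
1. P lies on line FA with FP:PA = 4:1 ⇒ P = (2/5, 4/5)
2. Z is where the line through F parallel to YN meets line PN ⇒ Z = (-14, 20)
3. K is the midpoint of PY ⇒ K = (1/5, 9/10)
2·[NZA] = 20, 2·[ANK] = 9/10
[NZA]:[ANK] = 20:9/10 = 200/9

[NZA]:[ANK] = 200/9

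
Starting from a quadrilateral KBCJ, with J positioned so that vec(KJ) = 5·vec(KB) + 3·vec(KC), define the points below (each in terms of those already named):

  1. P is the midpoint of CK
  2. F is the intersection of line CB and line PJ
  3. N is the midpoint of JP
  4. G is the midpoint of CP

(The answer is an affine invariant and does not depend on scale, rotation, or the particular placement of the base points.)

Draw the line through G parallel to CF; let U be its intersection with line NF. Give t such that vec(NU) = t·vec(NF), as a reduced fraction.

t = 14/13

Assign K = (0, 0), B = (1, 0), C = (0, 1), J = (5, 3) — the answer is frame-independent, so this choice is without loss of generality.
1. P is the midpoint of CK ⇒ P = (0, 1/2)
2. F is the intersection of line CB and line PJ ⇒ F = (1/3, 2/3)
3. N is the midpoint of JP ⇒ N = (5/2, 7/4)
4. G is the midpoint of CP ⇒ G = (0, 3/4)
through G parallel to CF: direction (1/3, -1/3); meets NF at U = (1/6, 7/12)
U = N + t·(F−N) with t = 14/13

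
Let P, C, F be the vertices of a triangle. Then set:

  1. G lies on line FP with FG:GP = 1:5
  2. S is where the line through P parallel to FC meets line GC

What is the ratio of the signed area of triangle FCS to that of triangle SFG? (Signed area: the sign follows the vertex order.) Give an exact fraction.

Assign P = (0, 0), C = (1, 0), F = (0, 1) — the answer is frame-independent, so this choice is without loss of generality.
1. G lies on line FP with FG:GP = 1:5 ⇒ G = (0, 5/6)
2. S is where the line through P parallel to FC meets line GC ⇒ S = (-5, 5)
2·[FCS] = -1, 2·[SFG] = -5/6
[FCS]:[SFG] = -1:-5/6 = 6/5

[FCS]:[SFG] = 6/5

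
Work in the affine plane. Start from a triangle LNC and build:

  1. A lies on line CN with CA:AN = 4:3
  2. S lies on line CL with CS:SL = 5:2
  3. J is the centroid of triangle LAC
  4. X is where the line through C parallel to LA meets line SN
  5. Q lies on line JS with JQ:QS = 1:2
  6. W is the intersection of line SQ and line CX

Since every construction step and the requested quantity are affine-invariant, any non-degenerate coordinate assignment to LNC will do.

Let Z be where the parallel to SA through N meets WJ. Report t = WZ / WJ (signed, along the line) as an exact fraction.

t = 75/56

Assign L = (0, 0), N = (1, 0), C = (0, 1) — the answer is frame-independent, so this choice is without loss of generality.
1. A lies on line CN with CA:AN = 4:3 ⇒ A = (4/7, 3/7)
2. S lies on line CL with CS:SL = 5:2 ⇒ S = (0, 2/7)
3. J is the centroid of triangle LAC ⇒ J = (4/21, 10/21)
4. X is where the line through C parallel to LA meets line SN ⇒ X = (-20/29, 14/29)
5. Q lies on line JS with JQ:QS = 1:2 ⇒ Q = (8/63, 26/63)
6. W is the intersection of line SQ and line CX ⇒ W = (20/7, 22/7)
through N parallel to SA: direction (4/7, 1/7); meets WJ at Z = (-5/7, -3/7)
Z = W + t·(J−W) with t = 75/56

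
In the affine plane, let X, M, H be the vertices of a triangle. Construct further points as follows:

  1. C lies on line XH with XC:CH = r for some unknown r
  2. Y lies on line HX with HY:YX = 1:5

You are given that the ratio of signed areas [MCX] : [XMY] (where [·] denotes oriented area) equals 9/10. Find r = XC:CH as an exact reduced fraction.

Assign X = (0, 0), M = (1, 0), H = (0, 1) — the answer is frame-independent, so this choice is without loss of generality.
1. With XC:CH = r, write λ = r/(r+1) so C = X + λ·(H−X); C is affine-linear in λ
2. Y lies on line HX with HY:YX = 1:5 ⇒ Y = (0, 5/6)
Every point depending on C is an affine combination of C and λ-independent points, so each such coordinate is linear in λ; the λ² term in each signed area is a multiple of (H−X)×(H−X) = 0, so 2·[MCX] and 2·[XMY] are each linear in λ. Evaluating at λ=0 and λ=1:
  2·[MCX] = λ,   2·[XMY] = 5/6
So [MCX]:[XMY] = (λ) / (5/6). Setting this equal to 9/10:
  λ = 9/10·(5/6)  ⇒  λ = 3/4
Then r = λ/(1−λ) = (3/4)/(1/4) = 3. Check: with r = 3, C = (0, 3/4) and [MCX]:[XMY] = 9/10 as required.

r = 3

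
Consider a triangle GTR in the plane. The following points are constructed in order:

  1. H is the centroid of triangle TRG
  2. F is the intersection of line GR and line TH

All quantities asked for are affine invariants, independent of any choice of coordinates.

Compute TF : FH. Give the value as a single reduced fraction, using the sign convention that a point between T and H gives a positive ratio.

TF:FH = -3

Work in coordinates with G = (0, 0), T = (1, 0), R = (0, 1).
1. H is the centroid of triangle TRG ⇒ H = (1/3, 1/3)
2. F is the intersection of line GR and line TH ⇒ F = (0, 1/2)
F = T + t·(H−T) with t = 3/2, so TF:FH = t:(1−t) = 3/2:-1/2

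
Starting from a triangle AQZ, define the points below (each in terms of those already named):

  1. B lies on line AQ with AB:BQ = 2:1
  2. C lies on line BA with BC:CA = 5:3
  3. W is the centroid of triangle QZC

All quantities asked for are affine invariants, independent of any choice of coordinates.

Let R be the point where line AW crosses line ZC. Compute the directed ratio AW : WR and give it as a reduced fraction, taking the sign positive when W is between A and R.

Assign A = (0, 0), Q = (1, 0), Z = (0, 1) — the answer is frame-independent, so this choice is without loss of generality.
1. B lies on line AQ with AB:BQ = 2:1 ⇒ B = (2/3, 0)
2. C lies on line BA with BC:CA = 5:3 ⇒ C = (1/4, 0)
3. W is the centroid of triangle QZC ⇒ W = (5/12, 1/3)
line AW meets ZC at R = (5/24, 1/6)
W = A + t·(R−A) with t = 2, so AW:WR = 2:-1

AW:WR = -2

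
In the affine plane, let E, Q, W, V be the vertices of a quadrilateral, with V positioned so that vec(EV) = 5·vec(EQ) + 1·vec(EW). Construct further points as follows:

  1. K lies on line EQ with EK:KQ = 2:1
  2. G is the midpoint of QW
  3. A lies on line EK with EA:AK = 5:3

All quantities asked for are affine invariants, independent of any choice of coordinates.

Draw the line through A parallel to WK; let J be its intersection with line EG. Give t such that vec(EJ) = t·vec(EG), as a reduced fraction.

Choose coordinates E = (0, 0), Q = (1, 0), W = (0, 1), V = (5, 1).
1. K lies on line EQ with EK:KQ = 2:1 ⇒ K = (2/3, 0)
2. G is the midpoint of QW ⇒ G = (1/2, 1/2)
3. A lies on line EK with EA:AK = 5:3 ⇒ A = (5/12, 0)
through A parallel to WK: direction (2/3, -1); meets EG at J = (1/4, 1/4)
J = E + t·(G−E) with t = 1/2

t = 1/2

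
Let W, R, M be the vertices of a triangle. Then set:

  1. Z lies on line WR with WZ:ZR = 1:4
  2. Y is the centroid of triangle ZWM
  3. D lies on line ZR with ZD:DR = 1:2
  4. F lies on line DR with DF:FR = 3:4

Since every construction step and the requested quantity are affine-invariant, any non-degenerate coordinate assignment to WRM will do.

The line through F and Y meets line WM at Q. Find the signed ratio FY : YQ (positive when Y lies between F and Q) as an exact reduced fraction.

Assign W = (0, 0), R = (1, 0), M = (0, 1) — the answer is frame-independent, so this choice is without loss of generality.
1. Z lies on line WR with WZ:ZR = 1:4 ⇒ Z = (1/5, 0)
2. Y is the centroid of triangle ZWM ⇒ Y = (1/15, 1/3)
3. D lies on line ZR with ZD:DR = 1:2 ⇒ D = (7/15, 0)
4. F lies on line DR with DF:FR = 3:4 ⇒ F = (73/105, 0)
line FY meets WM at Q = (0, 73/198)
Y = F + t·(Q−F) with t = 66/73, so FY:YQ = 66/73:7/73

FY:YQ = 66/7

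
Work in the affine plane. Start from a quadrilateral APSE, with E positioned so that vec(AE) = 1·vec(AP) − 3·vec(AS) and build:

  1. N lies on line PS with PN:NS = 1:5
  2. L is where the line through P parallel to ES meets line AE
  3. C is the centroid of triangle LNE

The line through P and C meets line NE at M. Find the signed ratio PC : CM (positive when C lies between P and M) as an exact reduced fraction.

PC:CM = -13/16

Set A = (0, 0), P = (1, 0), S = (0, 1), E = (1, -3); any affine frame gives the same invariant.
1. N lies on line PS with PN:NS = 1:5 ⇒ N = (5/6, 1/6)
2. L is where the line through P parallel to ES meets line AE ⇒ L = (4, -12)
3. C is the centroid of triangle LNE ⇒ C = (35/18, -89/18)
line PC meets NE at M = (61/78, 89/78)
C = P + t·(M−P) with t = -13/3, so PC:CM = -13/3:16/3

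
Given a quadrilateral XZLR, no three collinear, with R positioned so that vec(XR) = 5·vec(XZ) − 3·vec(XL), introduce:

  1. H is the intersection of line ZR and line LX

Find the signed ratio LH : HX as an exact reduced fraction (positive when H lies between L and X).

Work in coordinates with X = (0, 0), Z = (1, 0), L = (0, 1), R = (5, -3).
1. H is the intersection of line ZR and line LX ⇒ H = (0, 3/4)
H = L + t·(X−L) with t = 1/4, so LH:HX = t:(1−t) = 1/4:3/4

LH:HX = 1/3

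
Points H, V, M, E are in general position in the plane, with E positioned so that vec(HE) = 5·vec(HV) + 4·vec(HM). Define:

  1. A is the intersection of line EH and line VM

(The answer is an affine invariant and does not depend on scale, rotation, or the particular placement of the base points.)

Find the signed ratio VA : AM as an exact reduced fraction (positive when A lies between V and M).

Choose coordinates H = (0, 0), V = (1, 0), M = (0, 1), E = (5, 4).
1. A is the intersection of line EH and line VM ⇒ A = (5/9, 4/9)
A = V + t·(M−V) with t = 4/9, so VA:AM = t:(1−t) = 4/9:5/9

VA:AM = 4/5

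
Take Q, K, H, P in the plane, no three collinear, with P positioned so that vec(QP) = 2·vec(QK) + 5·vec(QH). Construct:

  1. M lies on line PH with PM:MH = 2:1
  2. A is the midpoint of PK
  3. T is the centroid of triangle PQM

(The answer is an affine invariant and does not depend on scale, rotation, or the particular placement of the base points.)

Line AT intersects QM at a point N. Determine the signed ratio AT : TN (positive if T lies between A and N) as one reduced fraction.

Choose coordinates Q = (0, 0), K = (1, 0), H = (0, 1), P = (2, 5).
1. M lies on line PH with PM:MH = 2:1 ⇒ M = (2/3, 7/3)
2. A is the midpoint of PK ⇒ A = (3/2, 5/2)
3. T is the centroid of triangle PQM ⇒ T = (8/9, 22/9)
line AT meets QM at N = (52/75, 182/75)
T = A + t·(N−A) with t = 25/33, so AT:TN = 25/33:8/33

AT:TN = 25/8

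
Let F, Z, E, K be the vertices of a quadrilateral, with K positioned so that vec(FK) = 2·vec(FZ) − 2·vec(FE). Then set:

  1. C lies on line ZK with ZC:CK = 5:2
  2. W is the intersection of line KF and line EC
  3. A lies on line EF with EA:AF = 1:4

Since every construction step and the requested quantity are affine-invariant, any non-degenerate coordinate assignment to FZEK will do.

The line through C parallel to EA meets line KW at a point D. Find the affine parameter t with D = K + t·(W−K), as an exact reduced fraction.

Choose coordinates F = (0, 0), Z = (1, 0), E = (0, 1), K = (2, -2).
1. C lies on line ZK with ZC:CK = 5:2 ⇒ C = (12/7, -10/7)
2. W is the intersection of line KF and line EC ⇒ W = (12/5, -12/5)
3. A lies on line EF with EA:AF = 1:4 ⇒ A = (0, 4/5)
through C parallel to EA: direction (0, -1/5); meets KW at D = (12/7, -12/7)
D = K + t·(W−K) with t = -5/7

t = -5/7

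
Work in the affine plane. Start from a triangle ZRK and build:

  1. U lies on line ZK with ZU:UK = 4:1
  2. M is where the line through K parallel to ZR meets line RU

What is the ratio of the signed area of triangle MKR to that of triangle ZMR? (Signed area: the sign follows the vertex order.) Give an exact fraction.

[MKR]:[ZMR] = 1/4

Set Z = (0, 0), R = (1, 0), K = (0, 1); any affine frame gives the same invariant.
1. U lies on line ZK with ZU:UK = 4:1 ⇒ U = (0, 4/5)
2. M is where the line through K parallel to ZR meets line RU ⇒ M = (-1/4, 1)
2·[MKR] = -1/4, 2·[ZMR] = -1
[MKR]:[ZMR] = -1/4:-1 = 1/4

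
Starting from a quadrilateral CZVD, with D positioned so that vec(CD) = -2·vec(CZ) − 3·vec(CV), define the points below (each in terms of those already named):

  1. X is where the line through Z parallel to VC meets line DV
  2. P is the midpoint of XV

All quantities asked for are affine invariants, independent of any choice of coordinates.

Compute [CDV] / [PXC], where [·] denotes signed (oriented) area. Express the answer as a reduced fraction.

[CDV]:[PXC] = 4

Set C = (0, 0), Z = (1, 0), V = (0, 1), D = (-2, -3); any affine frame gives the same invariant.
1. X is where the line through Z parallel to VC meets line DV ⇒ X = (1, 3)
2. P is the midpoint of XV ⇒ P = (1/2, 2)
2·[CDV] = -2, 2·[PXC] = -1/2
[CDV]:[PXC] = -2:-1/2 = 4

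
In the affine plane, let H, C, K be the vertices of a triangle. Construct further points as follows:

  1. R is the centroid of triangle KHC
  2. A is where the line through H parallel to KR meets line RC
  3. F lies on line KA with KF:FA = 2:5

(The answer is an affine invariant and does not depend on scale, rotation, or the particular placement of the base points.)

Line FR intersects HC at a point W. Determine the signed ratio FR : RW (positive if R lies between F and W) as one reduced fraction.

FR:RW = 12/7

Assign H = (0, 0), C = (1, 0), K = (0, 1) — the answer is frame-independent, so this choice is without loss of generality.
1. R is the centroid of triangle KHC ⇒ R = (1/3, 1/3)
2. A is where the line through H parallel to KR meets line RC ⇒ A = (-1/3, 2/3)
3. F lies on line KA with KF:FA = 2:5 ⇒ F = (-2/21, 19/21)
line FR meets HC at W = (7/12, 0)
R = F + t·(W−F) with t = 12/19, so FR:RW = 12/19:7/19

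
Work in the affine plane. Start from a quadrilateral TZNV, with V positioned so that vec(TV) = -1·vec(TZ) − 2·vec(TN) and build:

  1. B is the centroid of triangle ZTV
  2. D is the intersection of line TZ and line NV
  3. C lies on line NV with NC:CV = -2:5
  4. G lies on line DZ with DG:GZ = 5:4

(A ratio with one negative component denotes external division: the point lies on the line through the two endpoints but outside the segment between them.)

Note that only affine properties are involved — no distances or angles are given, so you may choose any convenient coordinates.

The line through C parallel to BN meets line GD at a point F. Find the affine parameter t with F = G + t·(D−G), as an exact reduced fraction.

t = -7/20

Work in coordinates with T = (0, 0), Z = (1, 0), N = (0, 1), V = (-1, -2).
1. B is the centroid of triangle ZTV ⇒ B = (0, -2/3)
2. D is the intersection of line TZ and line NV ⇒ D = (-1/3, 0)
3. C lies on line NV with NC:CV = -2:5 ⇒ C = (2/3, 3)
4. G lies on line DZ with DG:GZ = 5:4 ⇒ G = (11/27, 0)
through C parallel to BN: direction (0, 5/3); meets GD at F = (2/3, 0)
F = G + t·(D−G) with t = -7/20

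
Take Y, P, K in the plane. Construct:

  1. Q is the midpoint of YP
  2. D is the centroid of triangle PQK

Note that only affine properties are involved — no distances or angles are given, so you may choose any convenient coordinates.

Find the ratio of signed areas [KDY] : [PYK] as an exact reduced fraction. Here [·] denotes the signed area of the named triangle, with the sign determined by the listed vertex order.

[KDY]:[PYK] = 1/2

Work in coordinates with Y = (0, 0), P = (1, 0), K = (0, 1).
1. Q is the midpoint of YP ⇒ Q = (1/2, 0)
2. D is the centroid of triangle PQK ⇒ D = (1/2, 1/3)
2·[KDY] = -1/2, 2·[PYK] = -1
[KDY]:[PYK] = -1/2:-1 = 1/2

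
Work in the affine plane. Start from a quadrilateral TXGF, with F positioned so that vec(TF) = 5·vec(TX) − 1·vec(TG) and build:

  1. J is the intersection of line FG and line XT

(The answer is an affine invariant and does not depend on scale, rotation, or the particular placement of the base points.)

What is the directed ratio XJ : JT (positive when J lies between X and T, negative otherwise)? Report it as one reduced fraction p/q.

Set T = (0, 0), X = (1, 0), G = (0, 1), F = (5, -1); any affine frame gives the same invariant.
1. J is the intersection of line FG and line XT ⇒ J = (5/2, 0)
J = X + t·(T−X) with t = -3/2, so XJ:JT = t:(1−t) = -3/2:5/2

XJ:JT = -3/5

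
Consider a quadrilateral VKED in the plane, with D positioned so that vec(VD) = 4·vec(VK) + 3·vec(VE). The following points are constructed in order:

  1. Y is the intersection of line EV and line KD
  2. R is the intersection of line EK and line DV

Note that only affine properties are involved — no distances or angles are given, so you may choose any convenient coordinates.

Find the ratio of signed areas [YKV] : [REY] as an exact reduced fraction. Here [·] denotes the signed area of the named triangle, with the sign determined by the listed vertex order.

[YKV]:[REY] = 7/8

Choose coordinates V = (0, 0), K = (1, 0), E = (0, 1), D = (4, 3).
1. Y is the intersection of line EV and line KD ⇒ Y = (0, -1)
2. R is the intersection of line EK and line DV ⇒ R = (4/7, 3/7)
2·[YKV] = 1, 2·[REY] = 8/7
[YKV]:[REY] = 1:8/7 = 7/8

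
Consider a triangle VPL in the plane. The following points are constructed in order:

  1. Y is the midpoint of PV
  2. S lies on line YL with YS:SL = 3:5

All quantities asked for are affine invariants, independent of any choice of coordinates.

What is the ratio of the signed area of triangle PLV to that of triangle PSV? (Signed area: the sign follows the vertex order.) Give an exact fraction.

Assign V = (0, 0), P = (1, 0), L = (0, 1) — the answer is frame-independent, so this choice is without loss of generality.
1. Y is the midpoint of PV ⇒ Y = (1/2, 0)
2. S lies on line YL with YS:SL = 3:5 ⇒ S = (5/16, 3/8)
2·[PLV] = 1, 2·[PSV] = 3/8
[PLV]:[PSV] = 1:3/8 = 8/3

[PLV]:[PSV] = 8/3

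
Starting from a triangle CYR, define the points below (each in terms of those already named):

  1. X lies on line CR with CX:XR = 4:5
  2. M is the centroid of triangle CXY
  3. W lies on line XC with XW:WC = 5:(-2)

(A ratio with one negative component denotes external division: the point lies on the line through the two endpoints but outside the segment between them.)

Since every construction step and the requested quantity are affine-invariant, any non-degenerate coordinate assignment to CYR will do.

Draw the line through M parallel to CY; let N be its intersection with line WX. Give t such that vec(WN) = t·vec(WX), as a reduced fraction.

Choose coordinates C = (0, 0), Y = (1, 0), R = (0, 1).
1. X lies on line CR with CX:XR = 4:5 ⇒ X = (0, 4/9)
2. M is the centroid of triangle CXY ⇒ M = (1/3, 4/27)
3. W lies on line XC with XW:WC = 5:(-2) ⇒ W = (0, -8/27)
through M parallel to CY: direction (1, 0); meets WX at N = (0, 4/27)
N = W + t·(X−W) with t = 3/5

t = 3/5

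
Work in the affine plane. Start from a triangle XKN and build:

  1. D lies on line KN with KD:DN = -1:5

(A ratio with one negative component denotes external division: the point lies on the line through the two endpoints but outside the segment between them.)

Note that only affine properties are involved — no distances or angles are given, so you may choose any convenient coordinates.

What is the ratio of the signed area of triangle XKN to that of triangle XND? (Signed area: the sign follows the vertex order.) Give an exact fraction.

Set X = (0, 0), K = (1, 0), N = (0, 1); any affine frame gives the same invariant.
1. D lies on line KN with KD:DN = -1:5 ⇒ D = (5/4, -1/4)
2·[XKN] = 1, 2·[XND] = -5/4
[XKN]:[XND] = 1:-5/4 = -4/5

[XKN]:[XND] = -4/5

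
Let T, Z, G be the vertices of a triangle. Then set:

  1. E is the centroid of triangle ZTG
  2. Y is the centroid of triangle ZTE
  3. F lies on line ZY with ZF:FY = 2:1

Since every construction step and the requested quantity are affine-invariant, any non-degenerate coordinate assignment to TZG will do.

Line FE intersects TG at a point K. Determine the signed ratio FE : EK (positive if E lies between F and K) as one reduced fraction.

FE:EK = 8/9

Work in coordinates with T = (0, 0), Z = (1, 0), G = (0, 1).
1. E is the centroid of triangle ZTG ⇒ E = (1/3, 1/3)
2. Y is the centroid of triangle ZTE ⇒ Y = (4/9, 1/9)
3. F lies on line ZY with ZF:FY = 2:1 ⇒ F = (17/27, 2/27)
line FE meets TG at K = (0, 5/8)
E = F + t·(K−F) with t = 8/17, so FE:EK = 8/17:9/17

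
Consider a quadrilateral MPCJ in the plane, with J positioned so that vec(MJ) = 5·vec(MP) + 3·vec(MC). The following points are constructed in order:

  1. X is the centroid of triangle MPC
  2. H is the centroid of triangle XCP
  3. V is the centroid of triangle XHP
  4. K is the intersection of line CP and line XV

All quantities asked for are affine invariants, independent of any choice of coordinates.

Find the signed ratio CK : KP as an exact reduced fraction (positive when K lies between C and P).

Work in coordinates with M = (0, 0), P = (1, 0), C = (0, 1), J = (5, 3).
1. X is the centroid of triangle MPC ⇒ X = (1/3, 1/3)
2. H is the centroid of triangle XCP ⇒ H = (4/9, 4/9)
3. V is the centroid of triangle XHP ⇒ V = (16/27, 7/27)
4. K is the intersection of line CP and line XV ⇒ K = (4/5, 1/5)
K = C + t·(P−C) with t = 4/5, so CK:KP = t:(1−t) = 4/5:1/5

CK:KP = 4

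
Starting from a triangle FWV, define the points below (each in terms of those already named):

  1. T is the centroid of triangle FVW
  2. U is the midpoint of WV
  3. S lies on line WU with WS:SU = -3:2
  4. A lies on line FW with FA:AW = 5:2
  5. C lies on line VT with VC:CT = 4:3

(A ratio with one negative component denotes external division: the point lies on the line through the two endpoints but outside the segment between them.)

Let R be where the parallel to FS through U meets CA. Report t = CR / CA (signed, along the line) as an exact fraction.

t = 17/20

Set F = (0, 0), W = (1, 0), V = (0, 1); any affine frame gives the same invariant.
1. T is the centroid of triangle FVW ⇒ T = (1/3, 1/3)
2. U is the midpoint of WV ⇒ U = (1/2, 1/2)
3. S lies on line WU with WS:SU = -3:2 ⇒ S = (-1/2, 3/2)
4. A lies on line FW with FA:AW = 5:2 ⇒ A = (5/7, 0)
5. C lies on line VT with VC:CT = 4:3 ⇒ C = (4/21, 13/21)
through U parallel to FS: direction (-1/2, 3/2); meets CA at R = (89/140, 13/140)
R = C + t·(A−C) with t = 17/20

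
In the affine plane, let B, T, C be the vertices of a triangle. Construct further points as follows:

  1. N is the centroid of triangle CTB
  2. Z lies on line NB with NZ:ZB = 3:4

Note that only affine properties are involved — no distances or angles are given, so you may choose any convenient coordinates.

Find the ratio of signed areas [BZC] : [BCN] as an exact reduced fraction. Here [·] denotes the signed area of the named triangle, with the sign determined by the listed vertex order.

Assign B = (0, 0), T = (1, 0), C = (0, 1) — the answer is frame-independent, so this choice is without loss of generality.
1. N is the centroid of triangle CTB ⇒ N = (1/3, 1/3)
2. Z lies on line NB with NZ:ZB = 3:4 ⇒ Z = (4/21, 4/21)
2·[BZC] = 4/21, 2·[BCN] = -1/3
[BZC]:[BCN] = 4/21:-1/3 = -4/7

[BZC]:[BCN] = -4/7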